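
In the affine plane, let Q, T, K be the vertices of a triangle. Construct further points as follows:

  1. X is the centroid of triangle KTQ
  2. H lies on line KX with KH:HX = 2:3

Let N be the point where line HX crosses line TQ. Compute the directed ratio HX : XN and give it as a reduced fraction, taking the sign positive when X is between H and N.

Assign Q = (0, 0), T = (1, 0), K = (0, 1) — the answer is frame-independent, so this choice is without loss of generality.
1. X is the centroid of triangle KTQ ⇒ X = (1/3, 1/3)
2. H lies on line KX with KH:HX = 2:3 ⇒ H = (2/15, 11/15)
line HX meets TQ at N = (1/2, 0)
X = H + t·(N−H) with t = 6/11, so HX:XN = 6/11:5/11

HX:XN = 6/5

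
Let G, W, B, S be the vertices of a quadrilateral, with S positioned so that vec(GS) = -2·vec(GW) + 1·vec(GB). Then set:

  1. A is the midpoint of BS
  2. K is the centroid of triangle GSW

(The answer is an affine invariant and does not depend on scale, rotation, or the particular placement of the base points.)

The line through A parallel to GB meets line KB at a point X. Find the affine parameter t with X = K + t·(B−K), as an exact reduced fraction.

t = -2

Work in coordinates with G = (0, 0), W = (1, 0), B = (0, 1), S = (-2, 1).
1. A is the midpoint of BS ⇒ A = (-1, 1)
2. K is the centroid of triangle GSW ⇒ K = (-1/3, 1/3)
through A parallel to GB: direction (0, 1); meets KB at X = (-1, -1)
X = K + t·(B−K) with t = -2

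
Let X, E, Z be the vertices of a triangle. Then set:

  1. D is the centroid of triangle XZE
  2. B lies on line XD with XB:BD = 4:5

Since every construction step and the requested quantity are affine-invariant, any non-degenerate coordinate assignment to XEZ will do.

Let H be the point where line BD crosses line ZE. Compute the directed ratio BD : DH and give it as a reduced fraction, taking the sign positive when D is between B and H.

Work in coordinates with X = (0, 0), E = (1, 0), Z = (0, 1).
1. D is the centroid of triangle XZE ⇒ D = (1/3, 1/3)
2. B lies on line XD with XB:BD = 4:5 ⇒ B = (4/27, 4/27)
line BD meets ZE at H = (1/2, 1/2)
D = B + t·(H−B) with t = 10/19, so BD:DH = 10/19:9/19

BD:DH = 10/9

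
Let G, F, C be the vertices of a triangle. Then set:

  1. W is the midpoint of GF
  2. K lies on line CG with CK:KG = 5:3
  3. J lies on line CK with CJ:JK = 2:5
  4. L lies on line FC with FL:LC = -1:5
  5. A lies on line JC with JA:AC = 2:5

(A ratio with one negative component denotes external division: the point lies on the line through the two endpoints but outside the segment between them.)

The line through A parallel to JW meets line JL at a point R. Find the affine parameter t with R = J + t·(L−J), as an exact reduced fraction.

Assign G = (0, 0), F = (1, 0), C = (0, 1) — the answer is frame-independent, so this choice is without loss of generality.
1. W is the midpoint of GF ⇒ W = (1/2, 0)
2. K lies on line CG with CK:KG = 5:3 ⇒ K = (0, 3/8)
3. J lies on line CK with CJ:JK = 2:5 ⇒ J = (0, 23/28)
4. L lies on line FC with FL:LC = -1:5 ⇒ L = (5/4, -1/4)
5. A lies on line JC with JA:AC = 2:5 ⇒ A = (0, 171/196)
through A parallel to JW: direction (1/2, -23/28); meets JL at R = (5/77, 1651/2156)
R = J + t·(L−J) with t = 4/77

t = 4/77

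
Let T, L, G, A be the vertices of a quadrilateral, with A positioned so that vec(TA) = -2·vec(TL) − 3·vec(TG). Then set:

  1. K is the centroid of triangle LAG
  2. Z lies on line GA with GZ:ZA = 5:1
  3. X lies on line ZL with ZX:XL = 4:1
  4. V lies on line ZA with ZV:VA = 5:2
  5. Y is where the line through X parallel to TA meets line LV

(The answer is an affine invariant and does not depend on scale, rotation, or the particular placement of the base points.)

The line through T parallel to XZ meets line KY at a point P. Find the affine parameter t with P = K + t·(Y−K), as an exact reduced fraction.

t = -39/58

Choose coordinates T = (0, 0), L = (1, 0), G = (0, 1), A = (-2, -3).
1. K is the centroid of triangle LAG ⇒ K = (-1/3, -2/3)
2. Z lies on line GA with GZ:ZA = 5:1 ⇒ Z = (-5/3, -7/3)
3. X lies on line ZL with ZX:XL = 4:1 ⇒ X = (7/15, -7/15)
4. V lies on line ZA with ZV:VA = 5:2 ⇒ V = (-40/21, -59/21)
5. Y is where the line through X parallel to TA meets line LV ⇒ Y = (73/195, -118/195)
through T parallel to XZ: direction (-32/15, -28/15); meets KY at P = (-352/435, -308/435)
P = K + t·(Y−K) with t = -39/58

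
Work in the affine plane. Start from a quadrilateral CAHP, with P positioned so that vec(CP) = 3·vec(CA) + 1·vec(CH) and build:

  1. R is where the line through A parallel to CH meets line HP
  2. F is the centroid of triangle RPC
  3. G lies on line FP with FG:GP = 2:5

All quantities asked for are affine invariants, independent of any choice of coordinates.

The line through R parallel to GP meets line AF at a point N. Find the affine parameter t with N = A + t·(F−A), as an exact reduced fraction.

Choose coordinates C = (0, 0), A = (1, 0), H = (0, 1), P = (3, 1).
1. R is where the line through A parallel to CH meets line HP ⇒ R = (1, 1)
2. F is the centroid of triangle RPC ⇒ F = (4/3, 2/3)
3. G lies on line FP with FG:GP = 2:5 ⇒ G = (38/21, 16/21)
through R parallel to GP: direction (25/21, 5/21); meets AF at N = (14/9, 10/9)
N = A + t·(F−A) with t = 5/3

t = 5/3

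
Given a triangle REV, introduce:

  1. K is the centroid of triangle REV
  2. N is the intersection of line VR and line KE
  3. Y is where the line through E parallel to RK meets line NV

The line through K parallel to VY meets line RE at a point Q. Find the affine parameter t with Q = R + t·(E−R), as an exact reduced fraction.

t = 1/3

Choose coordinates R = (0, 0), E = (1, 0), V = (0, 1).
1. K is the centroid of triangle REV ⇒ K = (1/3, 1/3)
2. N is the intersection of line VR and line KE ⇒ N = (0, 1/2)
3. Y is where the line through E parallel to RK meets line NV ⇒ Y = (0, -1)
through K parallel to VY: direction (0, -2); meets RE at Q = (1/3, 0)
Q = R + t·(E−R) with t = 1/3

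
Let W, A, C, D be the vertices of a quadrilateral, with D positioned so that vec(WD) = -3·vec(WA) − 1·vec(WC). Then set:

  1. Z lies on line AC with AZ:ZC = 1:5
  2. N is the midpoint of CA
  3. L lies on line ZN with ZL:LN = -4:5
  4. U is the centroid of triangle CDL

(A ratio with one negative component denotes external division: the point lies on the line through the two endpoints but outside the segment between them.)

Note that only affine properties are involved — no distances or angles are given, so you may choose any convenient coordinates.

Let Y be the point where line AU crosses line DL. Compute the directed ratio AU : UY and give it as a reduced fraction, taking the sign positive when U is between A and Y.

Work in coordinates with W = (0, 0), A = (1, 0), C = (0, 1), D = (-3, -1).
1. Z lies on line AC with AZ:ZC = 1:5 ⇒ Z = (5/6, 1/6)
2. N is the midpoint of CA ⇒ N = (1/2, 1/2)
3. L lies on line ZN with ZL:LN = -4:5 ⇒ L = (13/6, -7/6)
4. U is the centroid of triangle CDL ⇒ U = (-5/18, -7/18)
line AU meets DL at Y = (-113/48, -49/48)
U = A + t·(Y−A) with t = 8/21, so AU:UY = 8/21:13/21

AU:UY = 8/13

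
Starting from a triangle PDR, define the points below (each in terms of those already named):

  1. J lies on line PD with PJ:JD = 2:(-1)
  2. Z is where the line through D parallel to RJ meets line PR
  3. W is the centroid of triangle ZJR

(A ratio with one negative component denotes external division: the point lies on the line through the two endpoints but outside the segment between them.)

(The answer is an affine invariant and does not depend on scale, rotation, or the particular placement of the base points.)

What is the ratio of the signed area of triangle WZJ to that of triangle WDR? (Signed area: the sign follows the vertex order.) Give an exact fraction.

Assign P = (0, 0), D = (1, 0), R = (0, 1) — the answer is frame-independent, so this choice is without loss of generality.
1. J lies on line PD with PJ:JD = 2:(-1) ⇒ J = (2, 0)
2. Z is where the line through D parallel to RJ meets line PR ⇒ Z = (0, 1/2)
3. W is the centroid of triangle ZJR ⇒ W = (2/3, 1/2)
2·[WZJ] = 1/3, 2·[WDR] = -1/6
[WZJ]:[WDR] = 1/3:-1/6 = -2

[WZJ]:[WDR] = -2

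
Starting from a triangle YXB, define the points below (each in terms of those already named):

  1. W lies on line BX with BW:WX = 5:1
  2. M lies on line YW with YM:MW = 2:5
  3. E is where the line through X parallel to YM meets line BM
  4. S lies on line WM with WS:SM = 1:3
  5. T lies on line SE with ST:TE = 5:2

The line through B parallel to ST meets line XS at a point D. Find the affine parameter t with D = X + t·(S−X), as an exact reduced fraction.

Assign Y = (0, 0), X = (1, 0), B = (0, 1) — the answer is frame-independent, so this choice is without loss of generality.
1. W lies on line BX with BW:WX = 5:1 ⇒ W = (5/6, 1/6)
2. M lies on line YW with YM:MW = 2:5 ⇒ M = (5/21, 1/21)
3. E is where the line through X parallel to YM meets line BM ⇒ E = (2/7, -1/7)
4. S lies on line WM with WS:SM = 1:3 ⇒ S = (115/168, 23/168)
5. T lies on line SE with ST:TE = 5:2 ⇒ T = (235/588, -37/588)
through B parallel to ST: direction (-335/1176, -235/1176); meets XS at D = (-335/672, 437/672)
D = X + t·(S−X) with t = 19/4

t = 19/4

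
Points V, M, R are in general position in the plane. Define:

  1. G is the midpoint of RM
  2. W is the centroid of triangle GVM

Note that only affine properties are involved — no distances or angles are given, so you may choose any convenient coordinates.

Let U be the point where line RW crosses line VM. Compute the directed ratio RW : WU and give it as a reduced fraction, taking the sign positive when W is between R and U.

Assign V = (0, 0), M = (1, 0), R = (0, 1) — the answer is frame-independent, so this choice is without loss of generality.
1. G is the midpoint of RM ⇒ G = (1/2, 1/2)
2. W is the centroid of triangle GVM ⇒ W = (1/2, 1/6)
line RW meets VM at U = (3/5, 0)
W = R + t·(U−R) with t = 5/6, so RW:WU = 5/6:1/6

RW:WU = 5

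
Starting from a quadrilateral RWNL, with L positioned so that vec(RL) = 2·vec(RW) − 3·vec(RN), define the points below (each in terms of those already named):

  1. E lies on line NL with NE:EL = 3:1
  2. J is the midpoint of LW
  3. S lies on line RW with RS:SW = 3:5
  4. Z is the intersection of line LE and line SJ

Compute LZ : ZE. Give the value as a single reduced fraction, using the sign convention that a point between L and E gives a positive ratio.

LZ:ZE = -5/3

Set R = (0, 0), W = (1, 0), N = (0, 1), L = (2, -3); any affine frame gives the same invariant.
1. E lies on line NL with NE:EL = 3:1 ⇒ E = (3/2, -2)
2. J is the midpoint of LW ⇒ J = (3/2, -3/2)
3. S lies on line RW with RS:SW = 3:5 ⇒ S = (3/8, 0)
4. Z is the intersection of line LE and line SJ ⇒ Z = (3/4, -1/2)
Z = L + t·(E−L) with t = 5/2, so LZ:ZE = t:(1−t) = 5/2:-3/2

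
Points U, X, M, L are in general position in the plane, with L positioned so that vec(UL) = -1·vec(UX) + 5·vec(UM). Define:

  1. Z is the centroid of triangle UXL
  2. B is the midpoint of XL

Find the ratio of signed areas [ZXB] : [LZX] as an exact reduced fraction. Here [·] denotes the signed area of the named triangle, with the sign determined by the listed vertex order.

[ZXB]:[LZX] = 1/2

Assign U = (0, 0), X = (1, 0), M = (0, 1), L = (-1, 5) — the answer is frame-independent, so this choice is without loss of generality.
1. Z is the centroid of triangle UXL ⇒ Z = (0, 5/3)
2. B is the midpoint of XL ⇒ B = (0, 5/2)
2·[ZXB] = 5/6, 2·[LZX] = 5/3
[ZXB]:[LZX] = 5/6:5/3 = 1/2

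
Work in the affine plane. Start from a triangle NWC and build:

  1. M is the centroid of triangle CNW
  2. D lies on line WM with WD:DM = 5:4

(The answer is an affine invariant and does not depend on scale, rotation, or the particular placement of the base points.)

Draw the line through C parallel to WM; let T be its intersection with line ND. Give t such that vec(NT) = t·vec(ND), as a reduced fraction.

t = 2

Work in coordinates with N = (0, 0), W = (1, 0), C = (0, 1).
1. M is the centroid of triangle CNW ⇒ M = (1/3, 1/3)
2. D lies on line WM with WD:DM = 5:4 ⇒ D = (17/27, 5/27)
through C parallel to WM: direction (-2/3, 1/3); meets ND at T = (34/27, 10/27)
T = N + t·(D−N) with t = 2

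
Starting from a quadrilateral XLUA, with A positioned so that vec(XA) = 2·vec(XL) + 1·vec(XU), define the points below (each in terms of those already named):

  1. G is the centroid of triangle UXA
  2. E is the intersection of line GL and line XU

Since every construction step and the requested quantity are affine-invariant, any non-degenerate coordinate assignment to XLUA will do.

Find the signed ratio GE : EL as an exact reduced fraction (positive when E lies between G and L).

GE:EL = -2/3

Set X = (0, 0), L = (1, 0), U = (0, 1), A = (2, 1); any affine frame gives the same invariant.
1. G is the centroid of triangle UXA ⇒ G = (2/3, 2/3)
2. E is the intersection of line GL and line XU ⇒ E = (0, 2)
E = G + t·(L−G) with t = -2, so GE:EL = t:(1−t) = -2:3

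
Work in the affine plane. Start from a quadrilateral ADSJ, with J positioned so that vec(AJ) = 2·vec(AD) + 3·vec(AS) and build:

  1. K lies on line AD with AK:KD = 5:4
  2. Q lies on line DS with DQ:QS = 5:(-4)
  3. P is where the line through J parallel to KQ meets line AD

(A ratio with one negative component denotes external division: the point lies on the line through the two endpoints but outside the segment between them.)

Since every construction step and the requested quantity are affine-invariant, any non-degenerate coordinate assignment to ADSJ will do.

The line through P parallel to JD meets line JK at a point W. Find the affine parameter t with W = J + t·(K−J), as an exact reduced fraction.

Choose coordinates A = (0, 0), D = (1, 0), S = (0, 1), J = (2, 3).
1. K lies on line AD with AK:KD = 5:4 ⇒ K = (5/9, 0)
2. Q lies on line DS with DQ:QS = 5:(-4) ⇒ Q = (-4, 5)
3. P is where the line through J parallel to KQ meets line AD ⇒ P = (71/15, 0)
through P parallel to JD: direction (-1, -3); meets JK at W = (212/15, 141/5)
W = J + t·(K−J) with t = -42/5

t = -42/5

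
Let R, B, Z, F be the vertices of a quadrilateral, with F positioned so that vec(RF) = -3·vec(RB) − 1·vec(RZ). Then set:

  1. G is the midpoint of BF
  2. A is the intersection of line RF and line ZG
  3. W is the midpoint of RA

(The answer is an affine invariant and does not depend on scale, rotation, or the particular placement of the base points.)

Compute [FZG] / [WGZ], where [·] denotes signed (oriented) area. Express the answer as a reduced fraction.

Assign R = (0, 0), B = (1, 0), Z = (0, 1), F = (-3, -1) — the answer is frame-independent, so this choice is without loss of generality.
1. G is the midpoint of BF ⇒ G = (-1, -1/2)
2. A is the intersection of line RF and line ZG ⇒ A = (-6/7, -2/7)
3. W is the midpoint of RA ⇒ W = (-3/7, -1/7)
2·[FZG] = -5/2, 2·[WGZ] = -1/2
[FZG]:[WGZ] = -5/2:-1/2 = 5

[FZG]:[WGZ] = 5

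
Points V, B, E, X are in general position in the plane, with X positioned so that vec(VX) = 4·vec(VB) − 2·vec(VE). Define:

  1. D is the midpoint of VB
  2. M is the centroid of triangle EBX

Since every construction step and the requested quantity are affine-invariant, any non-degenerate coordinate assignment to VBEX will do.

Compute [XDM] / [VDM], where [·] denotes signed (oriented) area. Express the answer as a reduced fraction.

Choose coordinates V = (0, 0), B = (1, 0), E = (0, 1), X = (4, -2).
1. D is the midpoint of VB ⇒ D = (1/2, 0)
2. M is the centroid of triangle EBX ⇒ M = (5/3, -1/3)
2·[XDM] = -7/6, 2·[VDM] = -1/6
[XDM]:[VDM] = -7/6:-1/6 = 7

[XDM]:[VDM] = 7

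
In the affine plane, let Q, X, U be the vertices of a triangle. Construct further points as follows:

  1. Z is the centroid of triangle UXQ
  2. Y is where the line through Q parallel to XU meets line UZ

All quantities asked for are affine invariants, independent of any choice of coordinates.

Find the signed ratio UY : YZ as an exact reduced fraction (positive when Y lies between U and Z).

UY:YZ = -3/2

Choose coordinates Q = (0, 0), X = (1, 0), U = (0, 1).
1. Z is the centroid of triangle UXQ ⇒ Z = (1/3, 1/3)
2. Y is where the line through Q parallel to XU meets line UZ ⇒ Y = (1, -1)
Y = U + t·(Z−U) with t = 3, so UY:YZ = t:(1−t) = 3:-2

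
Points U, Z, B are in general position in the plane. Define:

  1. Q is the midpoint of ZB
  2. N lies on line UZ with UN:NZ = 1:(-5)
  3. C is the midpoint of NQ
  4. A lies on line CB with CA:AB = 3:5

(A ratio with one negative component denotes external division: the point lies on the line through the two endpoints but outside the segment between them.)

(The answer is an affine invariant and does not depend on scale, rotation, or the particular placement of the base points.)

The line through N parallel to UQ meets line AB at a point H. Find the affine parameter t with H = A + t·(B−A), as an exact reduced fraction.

Work in coordinates with U = (0, 0), Z = (1, 0), B = (0, 1).
1. Q is the midpoint of ZB ⇒ Q = (1/2, 1/2)
2. N lies on line UZ with UN:NZ = 1:(-5) ⇒ N = (-1/4, 0)
3. C is the midpoint of NQ ⇒ C = (1/8, 1/4)
4. A lies on line CB with CA:AB = 3:5 ⇒ A = (5/64, 17/32)
through N parallel to UQ: direction (1/2, 1/2); meets AB at H = (3/28, 5/14)
H = A + t·(B−A) with t = -13/35

t = -13/35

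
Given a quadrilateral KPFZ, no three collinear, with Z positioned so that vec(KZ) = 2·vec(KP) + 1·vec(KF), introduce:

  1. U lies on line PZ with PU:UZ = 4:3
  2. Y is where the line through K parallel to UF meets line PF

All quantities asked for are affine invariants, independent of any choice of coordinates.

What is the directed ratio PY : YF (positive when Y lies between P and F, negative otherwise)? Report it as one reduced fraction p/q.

PY:YF = -3/11

Work in coordinates with K = (0, 0), P = (1, 0), F = (0, 1), Z = (2, 1).
1. U lies on line PZ with PU:UZ = 4:3 ⇒ U = (11/7, 4/7)
2. Y is where the line through K parallel to UF meets line PF ⇒ Y = (11/8, -3/8)
Y = P + t·(F−P) with t = -3/8, so PY:YF = t:(1−t) = -3/8:11/8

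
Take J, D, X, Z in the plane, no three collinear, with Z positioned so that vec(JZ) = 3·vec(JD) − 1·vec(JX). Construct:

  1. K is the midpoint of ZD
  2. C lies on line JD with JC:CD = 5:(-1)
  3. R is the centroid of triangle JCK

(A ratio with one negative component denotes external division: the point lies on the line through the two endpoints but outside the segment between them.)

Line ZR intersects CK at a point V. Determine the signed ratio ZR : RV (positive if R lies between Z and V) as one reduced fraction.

Set J = (0, 0), D = (1, 0), X = (0, 1), Z = (3, -1); any affine frame gives the same invariant.
1. K is the midpoint of ZD ⇒ K = (2, -1/2)
2. C lies on line JD with JC:CD = 5:(-1) ⇒ C = (5/4, 0)
3. R is the centroid of triangle JCK ⇒ R = (13/12, -1/6)
line ZR meets CK at V = (73/32, -11/16)
R = Z + t·(V−Z) with t = 8/3, so ZR:RV = 8/3:-5/3

ZR:RV = -8/5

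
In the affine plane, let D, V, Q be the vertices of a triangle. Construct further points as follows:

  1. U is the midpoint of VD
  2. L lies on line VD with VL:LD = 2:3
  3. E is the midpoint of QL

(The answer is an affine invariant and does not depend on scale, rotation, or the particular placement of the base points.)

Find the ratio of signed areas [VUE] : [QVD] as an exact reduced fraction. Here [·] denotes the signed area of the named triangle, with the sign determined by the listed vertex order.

[VUE]:[QVD] = 1/4

Choose coordinates D = (0, 0), V = (1, 0), Q = (0, 1).
1. U is the midpoint of VD ⇒ U = (1/2, 0)
2. L lies on line VD with VL:LD = 2:3 ⇒ L = (3/5, 0)
3. E is the midpoint of QL ⇒ E = (3/10, 1/2)
2·[VUE] = -1/4, 2·[QVD] = -1
[VUE]:[QVD] = -1/4:-1 = 1/4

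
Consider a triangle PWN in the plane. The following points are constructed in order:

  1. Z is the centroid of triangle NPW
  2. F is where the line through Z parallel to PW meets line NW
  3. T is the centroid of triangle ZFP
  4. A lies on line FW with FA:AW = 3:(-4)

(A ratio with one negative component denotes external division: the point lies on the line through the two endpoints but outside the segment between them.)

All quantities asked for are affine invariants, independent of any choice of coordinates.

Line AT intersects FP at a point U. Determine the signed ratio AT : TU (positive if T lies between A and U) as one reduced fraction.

Assign P = (0, 0), W = (1, 0), N = (0, 1) — the answer is frame-independent, so this choice is without loss of generality.
1. Z is the centroid of triangle NPW ⇒ Z = (1/3, 1/3)
2. F is where the line through Z parallel to PW meets line NW ⇒ F = (2/3, 1/3)
3. T is the centroid of triangle ZFP ⇒ T = (1/3, 2/9)
4. A lies on line FW with FA:AW = 3:(-4) ⇒ A = (-1/3, 4/3)
line AT meets FP at U = (14/39, 7/39)
T = A + t·(U−A) with t = 26/27, so AT:TU = 26/27:1/27

AT:TU = 26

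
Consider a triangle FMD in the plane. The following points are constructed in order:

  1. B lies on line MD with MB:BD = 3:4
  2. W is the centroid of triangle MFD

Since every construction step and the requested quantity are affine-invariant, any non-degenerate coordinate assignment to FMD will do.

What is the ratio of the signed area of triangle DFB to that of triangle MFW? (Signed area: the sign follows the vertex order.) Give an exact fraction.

Set F = (0, 0), M = (1, 0), D = (0, 1); any affine frame gives the same invariant.
1. B lies on line MD with MB:BD = 3:4 ⇒ B = (4/7, 3/7)
2. W is the centroid of triangle MFD ⇒ W = (1/3, 1/3)
2·[DFB] = 4/7, 2·[MFW] = -1/3
[DFB]:[MFW] = 4/7:-1/3 = -12/7

[DFB]:[MFW] = -12/7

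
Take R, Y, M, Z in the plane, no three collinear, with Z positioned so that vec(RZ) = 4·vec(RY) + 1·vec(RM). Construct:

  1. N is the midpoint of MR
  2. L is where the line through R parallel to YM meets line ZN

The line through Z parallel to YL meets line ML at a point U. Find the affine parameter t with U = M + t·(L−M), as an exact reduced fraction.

Choose coordinates R = (0, 0), Y = (1, 0), M = (0, 1), Z = (4, 1).
1. N is the midpoint of MR ⇒ N = (0, 1/2)
2. L is where the line through R parallel to YM meets line ZN ⇒ L = (-4/9, 4/9)
through Z parallel to YL: direction (-13/9, 4/9); meets ML at U = (64/81, 161/81)
U = M + t·(L−M) with t = -16/9

t = -16/9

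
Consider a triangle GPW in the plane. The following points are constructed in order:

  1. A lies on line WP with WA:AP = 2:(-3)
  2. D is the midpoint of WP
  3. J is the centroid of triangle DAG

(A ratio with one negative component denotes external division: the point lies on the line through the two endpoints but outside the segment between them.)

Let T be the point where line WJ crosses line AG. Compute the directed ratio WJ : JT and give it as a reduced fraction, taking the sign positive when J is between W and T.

Choose coordinates G = (0, 0), P = (1, 0), W = (0, 1).
1. A lies on line WP with WA:AP = 2:(-3) ⇒ A = (-2, 3)
2. D is the midpoint of WP ⇒ D = (1/2, 1/2)
3. J is the centroid of triangle DAG ⇒ J = (-1/2, 7/6)
line WJ meets AG at T = (-6/7, 9/7)
J = W + t·(T−W) with t = 7/12, so WJ:JT = 7/12:5/12

WJ:JT = 7/5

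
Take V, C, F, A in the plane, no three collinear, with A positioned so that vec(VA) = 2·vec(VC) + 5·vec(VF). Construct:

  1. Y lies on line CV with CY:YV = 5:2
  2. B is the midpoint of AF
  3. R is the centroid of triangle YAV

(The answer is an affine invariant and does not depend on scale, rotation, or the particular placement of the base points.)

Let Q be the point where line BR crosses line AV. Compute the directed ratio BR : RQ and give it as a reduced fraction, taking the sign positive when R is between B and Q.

Assign V = (0, 0), C = (1, 0), F = (0, 1), A = (2, 5) — the answer is frame-independent, so this choice is without loss of generality.
1. Y lies on line CV with CY:YV = 5:2 ⇒ Y = (2/7, 0)
2. B is the midpoint of AF ⇒ B = (1, 3)
3. R is the centroid of triangle YAV ⇒ R = (16/21, 5/3)
line BR meets AV at Q = (26/31, 65/31)
R = B + t·(Q−B) with t = 31/21, so BR:RQ = 31/21:-10/21

BR:RQ = -31/10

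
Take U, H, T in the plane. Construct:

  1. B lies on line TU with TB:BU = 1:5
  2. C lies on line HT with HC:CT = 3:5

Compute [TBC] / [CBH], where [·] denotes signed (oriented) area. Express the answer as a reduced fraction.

[TBC]:[CBH] = 5/3

Set U = (0, 0), H = (1, 0), T = (0, 1); any affine frame gives the same invariant.
1. B lies on line TU with TB:BU = 1:5 ⇒ B = (0, 5/6)
2. C lies on line HT with HC:CT = 3:5 ⇒ C = (5/8, 3/8)
2·[TBC] = 5/48, 2·[CBH] = 1/16
[TBC]:[CBH] = 5/48:1/16 = 5/3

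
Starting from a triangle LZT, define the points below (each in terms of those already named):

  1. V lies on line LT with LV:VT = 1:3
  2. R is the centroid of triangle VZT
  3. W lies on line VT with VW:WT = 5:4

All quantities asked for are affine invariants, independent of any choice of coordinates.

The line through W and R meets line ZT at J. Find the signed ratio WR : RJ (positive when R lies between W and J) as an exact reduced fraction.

Set L = (0, 0), Z = (1, 0), T = (0, 1); any affine frame gives the same invariant.
1. V lies on line LT with LV:VT = 1:3 ⇒ V = (0, 1/4)
2. R is the centroid of triangle VZT ⇒ R = (1/3, 5/12)
3. W lies on line VT with VW:WT = 5:4 ⇒ W = (0, 2/3)
line WR meets ZT at J = (4/3, -1/3)
R = W + t·(J−W) with t = 1/4, so WR:RJ = 1/4:3/4

WR:RJ = 1/3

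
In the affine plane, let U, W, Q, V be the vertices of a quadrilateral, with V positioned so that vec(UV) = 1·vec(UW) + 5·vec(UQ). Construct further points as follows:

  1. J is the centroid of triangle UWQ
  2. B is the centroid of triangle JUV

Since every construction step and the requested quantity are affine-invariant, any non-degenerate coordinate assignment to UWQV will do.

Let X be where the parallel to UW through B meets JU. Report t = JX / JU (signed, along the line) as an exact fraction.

t = -13/3

Work in coordinates with U = (0, 0), W = (1, 0), Q = (0, 1), V = (1, 5).
1. J is the centroid of triangle UWQ ⇒ J = (1/3, 1/3)
2. B is the centroid of triangle JUV ⇒ B = (4/9, 16/9)
through B parallel to UW: direction (1, 0); meets JU at X = (16/9, 16/9)
X = J + t·(U−J) with t = -13/3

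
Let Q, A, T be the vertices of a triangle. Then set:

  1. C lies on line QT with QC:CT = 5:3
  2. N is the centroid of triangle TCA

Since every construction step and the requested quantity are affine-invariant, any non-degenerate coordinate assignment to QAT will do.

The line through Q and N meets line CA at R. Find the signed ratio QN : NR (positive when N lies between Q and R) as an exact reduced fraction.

QN:NR = -6

Assign Q = (0, 0), A = (1, 0), T = (0, 1) — the answer is frame-independent, so this choice is without loss of generality.
1. C lies on line QT with QC:CT = 5:3 ⇒ C = (0, 5/8)
2. N is the centroid of triangle TCA ⇒ N = (1/3, 13/24)
line QN meets CA at R = (5/18, 65/144)
N = Q + t·(R−Q) with t = 6/5, so QN:NR = 6/5:-1/5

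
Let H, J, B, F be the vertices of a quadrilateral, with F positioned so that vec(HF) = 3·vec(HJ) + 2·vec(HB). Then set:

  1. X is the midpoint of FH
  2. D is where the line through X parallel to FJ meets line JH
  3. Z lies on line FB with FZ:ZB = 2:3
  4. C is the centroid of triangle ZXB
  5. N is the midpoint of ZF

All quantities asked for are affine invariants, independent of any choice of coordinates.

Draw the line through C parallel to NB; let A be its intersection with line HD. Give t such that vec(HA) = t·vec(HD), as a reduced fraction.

Set H = (0, 0), J = (1, 0), B = (0, 1), F = (3, 2); any affine frame gives the same invariant.
1. X is the midpoint of FH ⇒ X = (3/2, 1)
2. D is where the line through X parallel to FJ meets line JH ⇒ D = (1/2, 0)
3. Z lies on line FB with FZ:ZB = 2:3 ⇒ Z = (9/5, 8/5)
4. C is the centroid of triangle ZXB ⇒ C = (11/10, 6/5)
5. N is the midpoint of ZF ⇒ N = (12/5, 9/5)
through C parallel to NB: direction (-12/5, -4/5); meets HD at A = (-5/2, 0)
A = H + t·(D−H) with t = -5

t = -5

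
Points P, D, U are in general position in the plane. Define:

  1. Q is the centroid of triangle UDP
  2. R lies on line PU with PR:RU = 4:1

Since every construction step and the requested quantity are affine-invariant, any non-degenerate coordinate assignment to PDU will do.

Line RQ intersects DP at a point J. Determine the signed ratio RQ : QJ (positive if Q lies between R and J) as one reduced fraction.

Assign P = (0, 0), D = (1, 0), U = (0, 1) — the answer is frame-independent, so this choice is without loss of generality.
1. Q is the centroid of triangle UDP ⇒ Q = (1/3, 1/3)
2. R lies on line PU with PR:RU = 4:1 ⇒ R = (0, 4/5)
line RQ meets DP at J = (4/7, 0)
Q = R + t·(J−R) with t = 7/12, so RQ:QJ = 7/12:5/12

RQ:QJ = 7/5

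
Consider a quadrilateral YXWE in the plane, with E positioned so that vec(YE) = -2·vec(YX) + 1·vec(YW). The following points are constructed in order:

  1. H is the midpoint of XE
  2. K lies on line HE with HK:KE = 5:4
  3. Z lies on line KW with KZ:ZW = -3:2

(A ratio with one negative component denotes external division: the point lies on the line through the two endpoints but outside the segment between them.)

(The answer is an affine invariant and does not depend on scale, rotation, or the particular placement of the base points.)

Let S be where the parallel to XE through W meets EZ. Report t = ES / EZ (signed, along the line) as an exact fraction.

t = 1/3

Work in coordinates with Y = (0, 0), X = (1, 0), W = (0, 1), E = (-2, 1).
1. H is the midpoint of XE ⇒ H = (-1/2, 1/2)
2. K lies on line HE with HK:KE = 5:4 ⇒ K = (-4/3, 7/9)
3. Z lies on line KW with KZ:ZW = -3:2 ⇒ Z = (8/3, 13/9)
through W parallel to XE: direction (-3, 1); meets EZ at S = (-4/9, 31/27)
S = E + t·(Z−E) with t = 1/3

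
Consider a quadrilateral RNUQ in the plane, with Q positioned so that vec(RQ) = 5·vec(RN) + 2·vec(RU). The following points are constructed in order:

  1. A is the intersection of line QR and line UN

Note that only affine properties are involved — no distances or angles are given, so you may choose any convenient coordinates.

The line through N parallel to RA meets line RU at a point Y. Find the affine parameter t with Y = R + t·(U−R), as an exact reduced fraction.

Work in coordinates with R = (0, 0), N = (1, 0), U = (0, 1), Q = (5, 2).
1. A is the intersection of line QR and line UN ⇒ A = (5/7, 2/7)
through N parallel to RA: direction (5/7, 2/7); meets RU at Y = (0, -2/5)
Y = R + t·(U−R) with t = -2/5

t = -2/5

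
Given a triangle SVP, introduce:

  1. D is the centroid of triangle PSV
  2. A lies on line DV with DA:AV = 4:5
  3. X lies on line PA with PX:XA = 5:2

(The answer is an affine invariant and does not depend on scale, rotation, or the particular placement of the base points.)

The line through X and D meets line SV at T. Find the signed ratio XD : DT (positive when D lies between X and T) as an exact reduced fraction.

XD:DT = 16/63

Set S = (0, 0), V = (1, 0), P = (0, 1); any affine frame gives the same invariant.
1. D is the centroid of triangle PSV ⇒ D = (1/3, 1/3)
2. A lies on line DV with DA:AV = 4:5 ⇒ A = (17/27, 5/27)
3. X lies on line PA with PX:XA = 5:2 ⇒ X = (85/189, 79/189)
line XD meets SV at T = (-1/8, 0)
D = X + t·(T−X) with t = 16/79, so XD:DT = 16/79:63/79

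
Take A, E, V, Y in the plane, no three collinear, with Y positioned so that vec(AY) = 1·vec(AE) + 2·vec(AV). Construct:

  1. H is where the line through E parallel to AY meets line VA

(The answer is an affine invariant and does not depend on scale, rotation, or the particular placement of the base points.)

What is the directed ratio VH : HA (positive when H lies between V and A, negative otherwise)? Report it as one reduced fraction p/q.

Work in coordinates with A = (0, 0), E = (1, 0), V = (0, 1), Y = (1, 2).
1. H is where the line through E parallel to AY meets line VA ⇒ H = (0, -2)
H = V + t·(A−V) with t = 3, so VH:HA = t:(1−t) = 3:-2

VH:HA = -3/2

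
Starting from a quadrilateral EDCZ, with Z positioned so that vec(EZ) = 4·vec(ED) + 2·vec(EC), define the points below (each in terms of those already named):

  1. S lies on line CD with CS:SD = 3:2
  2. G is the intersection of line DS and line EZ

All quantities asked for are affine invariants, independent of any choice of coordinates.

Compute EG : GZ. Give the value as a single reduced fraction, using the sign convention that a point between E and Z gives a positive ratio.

EG:GZ = 1/5

Choose coordinates E = (0, 0), D = (1, 0), C = (0, 1), Z = (4, 2).
1. S lies on line CD with CS:SD = 3:2 ⇒ S = (3/5, 2/5)
2. G is the intersection of line DS and line EZ ⇒ G = (2/3, 1/3)
G = E + t·(Z−E) with t = 1/6, so EG:GZ = t:(1−t) = 1/6:5/6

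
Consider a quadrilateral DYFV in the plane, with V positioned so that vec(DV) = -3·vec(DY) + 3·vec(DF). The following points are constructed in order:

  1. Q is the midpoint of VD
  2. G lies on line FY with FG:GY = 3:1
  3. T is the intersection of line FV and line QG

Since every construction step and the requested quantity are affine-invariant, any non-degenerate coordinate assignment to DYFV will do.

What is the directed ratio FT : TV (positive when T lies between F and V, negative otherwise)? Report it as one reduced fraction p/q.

Work in coordinates with D = (0, 0), Y = (1, 0), F = (0, 1), V = (-3, 3).
1. Q is the midpoint of VD ⇒ Q = (-3/2, 3/2)
2. G lies on line FY with FG:GY = 3:1 ⇒ G = (3/4, 1/4)
3. T is the intersection of line FV and line QG ⇒ T = (3, -1)
T = F + t·(V−F) with t = -1, so FT:TV = t:(1−t) = -1:2

FT:TV = -1/2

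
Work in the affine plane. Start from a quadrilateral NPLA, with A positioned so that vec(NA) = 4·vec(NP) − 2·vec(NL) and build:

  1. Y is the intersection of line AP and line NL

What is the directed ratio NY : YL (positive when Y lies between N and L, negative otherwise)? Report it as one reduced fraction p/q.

Work in coordinates with N = (0, 0), P = (1, 0), L = (0, 1), A = (4, -2).
1. Y is the intersection of line AP and line NL ⇒ Y = (0, 2/3)
Y = N + t·(L−N) with t = 2/3, so NY:YL = t:(1−t) = 2/3:1/3

NY:YL = 2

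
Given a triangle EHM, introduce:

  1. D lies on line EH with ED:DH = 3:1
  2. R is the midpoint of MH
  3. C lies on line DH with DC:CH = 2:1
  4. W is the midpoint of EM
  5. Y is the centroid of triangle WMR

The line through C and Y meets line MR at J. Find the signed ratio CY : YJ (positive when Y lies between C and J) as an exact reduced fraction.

Assign E = (0, 0), H = (1, 0), M = (0, 1) — the answer is frame-independent, so this choice is without loss of generality.
1. D lies on line EH with ED:DH = 3:1 ⇒ D = (3/4, 0)
2. R is the midpoint of MH ⇒ R = (1/2, 1/2)
3. C lies on line DH with DC:CH = 2:1 ⇒ C = (11/12, 0)
4. W is the midpoint of EM ⇒ W = (0, 1/2)
5. Y is the centroid of triangle WMR ⇒ Y = (1/6, 2/3)
line CY meets MR at J = (5/3, -2/3)
Y = C + t·(J−C) with t = -1, so CY:YJ = -1:2

CY:YJ = -1/2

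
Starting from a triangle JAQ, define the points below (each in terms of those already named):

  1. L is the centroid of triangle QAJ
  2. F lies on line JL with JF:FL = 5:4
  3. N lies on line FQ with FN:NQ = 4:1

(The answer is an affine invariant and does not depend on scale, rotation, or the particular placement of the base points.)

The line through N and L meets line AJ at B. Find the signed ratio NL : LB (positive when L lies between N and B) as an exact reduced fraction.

Set J = (0, 0), A = (1, 0), Q = (0, 1); any affine frame gives the same invariant.
1. L is the centroid of triangle QAJ ⇒ L = (1/3, 1/3)
2. F lies on line JL with JF:FL = 5:4 ⇒ F = (5/27, 5/27)
3. N lies on line FQ with FN:NQ = 4:1 ⇒ N = (1/27, 113/135)
line NL meets AJ at B = (9/17, 0)
L = N + t·(B−N) with t = 68/113, so NL:LB = 68/113:45/113

NL:LB = 68/45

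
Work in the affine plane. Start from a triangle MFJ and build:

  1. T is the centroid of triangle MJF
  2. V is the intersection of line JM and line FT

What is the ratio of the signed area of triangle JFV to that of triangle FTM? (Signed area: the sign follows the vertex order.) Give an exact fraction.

[JFV]:[FTM] = -3/2

Choose coordinates M = (0, 0), F = (1, 0), J = (0, 1).
1. T is the centroid of triangle MJF ⇒ T = (1/3, 1/3)
2. V is the intersection of line JM and line FT ⇒ V = (0, 1/2)
2·[JFV] = -1/2, 2·[FTM] = 1/3
[JFV]:[FTM] = -1/2:1/3 = -3/2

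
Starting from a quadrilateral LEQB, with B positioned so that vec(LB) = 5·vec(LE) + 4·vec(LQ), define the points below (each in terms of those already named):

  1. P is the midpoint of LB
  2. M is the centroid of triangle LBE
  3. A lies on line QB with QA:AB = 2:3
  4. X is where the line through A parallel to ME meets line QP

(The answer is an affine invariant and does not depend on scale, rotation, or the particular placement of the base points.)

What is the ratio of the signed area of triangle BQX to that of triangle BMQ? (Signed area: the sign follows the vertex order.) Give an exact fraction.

[BQX]:[BMQ] = -33/91

Work in coordinates with L = (0, 0), E = (1, 0), Q = (0, 1), B = (5, 4).
1. P is the midpoint of LB ⇒ P = (5/2, 2)
2. M is the centroid of triangle LBE ⇒ M = (2, 4/3)
3. A lies on line QB with QA:AB = 2:3 ⇒ A = (2, 11/5)
4. X is where the line through A parallel to ME meets line QP ⇒ X = (11/7, 57/35)
2·[BQX] = 11/7, 2·[BMQ] = -13/3
[BQX]:[BMQ] = 11/7:-13/3 = -33/91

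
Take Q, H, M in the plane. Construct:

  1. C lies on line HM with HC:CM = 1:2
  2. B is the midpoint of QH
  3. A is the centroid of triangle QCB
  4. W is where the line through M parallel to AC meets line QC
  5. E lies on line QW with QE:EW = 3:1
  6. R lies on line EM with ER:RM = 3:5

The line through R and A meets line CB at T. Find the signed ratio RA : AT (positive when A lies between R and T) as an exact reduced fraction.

RA:AT = 325/32

Work in coordinates with Q = (0, 0), H = (1, 0), M = (0, 1).
1. C lies on line HM with HC:CM = 1:2 ⇒ C = (2/3, 1/3)
2. B is the midpoint of QH ⇒ B = (1/2, 0)
3. A is the centroid of triangle QCB ⇒ A = (7/18, 1/9)
4. W is where the line through M parallel to AC meets line QC ⇒ W = (-10/3, -5/3)
5. E lies on line QW with QE:EW = 3:1 ⇒ E = (-5/2, -5/4)
6. R lies on line EM with ER:RM = 3:5 ⇒ R = (-25/16, -13/32)
line RA meets CB at T = (1133/1950, 158/975)
A = R + t·(T−R) with t = 325/357, so RA:AT = 325/357:32/357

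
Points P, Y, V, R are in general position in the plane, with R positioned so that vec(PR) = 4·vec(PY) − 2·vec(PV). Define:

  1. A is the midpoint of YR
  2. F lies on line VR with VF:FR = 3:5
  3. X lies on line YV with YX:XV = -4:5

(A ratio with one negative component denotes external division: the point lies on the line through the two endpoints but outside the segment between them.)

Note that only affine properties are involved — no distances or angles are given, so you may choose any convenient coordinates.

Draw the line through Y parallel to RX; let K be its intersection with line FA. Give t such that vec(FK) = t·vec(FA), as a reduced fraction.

t = -7/9

Work in coordinates with P = (0, 0), Y = (1, 0), V = (0, 1), R = (4, -2).
1. A is the midpoint of YR ⇒ A = (5/2, -1)
2. F lies on line VR with VF:FR = 3:5 ⇒ F = (3/2, -1/8)
3. X lies on line YV with YX:XV = -4:5 ⇒ X = (5, -4)
through Y parallel to RX: direction (1, -2); meets FA at K = (13/18, 5/9)
K = F + t·(A−F) with t = -7/9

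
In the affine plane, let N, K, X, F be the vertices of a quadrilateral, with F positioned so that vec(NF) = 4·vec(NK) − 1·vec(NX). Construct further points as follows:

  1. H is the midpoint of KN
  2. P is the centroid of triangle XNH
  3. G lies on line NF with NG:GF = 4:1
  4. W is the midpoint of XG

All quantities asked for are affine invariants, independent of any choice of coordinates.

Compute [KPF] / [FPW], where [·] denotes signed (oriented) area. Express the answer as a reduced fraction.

Set N = (0, 0), K = (1, 0), X = (0, 1), F = (4, -1); any affine frame gives the same invariant.
1. H is the midpoint of KN ⇒ H = (1/2, 0)
2. P is the centroid of triangle XNH ⇒ P = (1/6, 1/3)
3. G lies on line NF with NG:GF = 4:1 ⇒ G = (16/5, -4/5)
4. W is the midpoint of XG ⇒ W = (8/5, 1/10)
2·[KPF] = -1/6, 2·[FPW] = -61/60
[KPF]:[FPW] = -1/6:-61/60 = 10/61

[KPF]:[FPW] = 10/61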